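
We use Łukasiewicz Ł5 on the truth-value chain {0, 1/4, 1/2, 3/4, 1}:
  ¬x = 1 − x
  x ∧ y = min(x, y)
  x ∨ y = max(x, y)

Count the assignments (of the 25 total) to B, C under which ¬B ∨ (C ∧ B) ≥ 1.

6

value 1: 6 assignments (counts)
value 3/4: 8 assignments
value 1/2: 7 assignments
value 1/4: 3 assignments
value 0: 1 assignment
So 6 of the 25 assignments meet the threshold.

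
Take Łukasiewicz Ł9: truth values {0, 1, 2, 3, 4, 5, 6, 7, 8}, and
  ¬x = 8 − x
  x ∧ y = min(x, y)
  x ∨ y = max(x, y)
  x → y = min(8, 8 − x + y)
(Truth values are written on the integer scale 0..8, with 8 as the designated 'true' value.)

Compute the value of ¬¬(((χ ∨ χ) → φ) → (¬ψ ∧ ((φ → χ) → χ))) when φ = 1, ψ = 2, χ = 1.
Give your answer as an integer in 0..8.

χ ∨ χ = 1 ∨ 1 = 1
(χ ∨ χ) → φ = 1 → 1 = 8
¬ψ = ¬2 = 6
φ → χ = 1 → 1 = 8
(φ → χ) → χ = 8 → 1 = 1
¬ψ ∧ ((φ → χ) → χ) = 6 ∧ 1 = 1
((χ ∨ χ) → φ) → (¬ψ ∧ ((φ → χ) → χ)) = 8 → 1 = 1
¬(((χ ∨ χ) → φ) → (¬ψ ∧ ((φ → χ) → χ))) = ¬1 = 7
¬¬(((χ ∨ χ) → φ) → (¬ψ ∧ ((φ → χ) → χ))) = ¬7 = 1

1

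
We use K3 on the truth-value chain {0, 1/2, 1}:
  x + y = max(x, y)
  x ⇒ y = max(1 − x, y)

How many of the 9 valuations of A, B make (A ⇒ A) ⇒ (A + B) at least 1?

A = 0, B = 0 ↦ 0  <
A = 0, B = 1/2 ↦ 1/2  <
A = 0, B = 1 ↦ 1  ≥
A = 1/2, B = 0 ↦ 1/2  <
A = 1/2, B = 1/2 ↦ 1/2  <
A = 1/2, B = 1 ↦ 1  ≥
A = 1, B = 0 ↦ 1  ≥
A = 1, B = 1/2 ↦ 1  ≥
A = 1, B = 1 ↦ 1  ≥
So 5 of the 9 assignments meet the threshold.

5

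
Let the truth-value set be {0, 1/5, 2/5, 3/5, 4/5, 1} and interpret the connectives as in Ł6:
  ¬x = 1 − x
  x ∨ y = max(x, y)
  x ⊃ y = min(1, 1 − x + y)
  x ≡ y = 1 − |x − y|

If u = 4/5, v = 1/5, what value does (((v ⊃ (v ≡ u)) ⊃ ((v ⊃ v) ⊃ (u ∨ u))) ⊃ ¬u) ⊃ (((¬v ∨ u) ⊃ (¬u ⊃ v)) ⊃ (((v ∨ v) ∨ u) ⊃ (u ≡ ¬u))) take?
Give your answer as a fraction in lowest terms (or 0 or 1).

v ≡ u = 1/5 ≡ 4/5 = 2/5
v ⊃ (v ≡ u) = 1/5 ⊃ 2/5 = 1
v ⊃ v = 1/5 ⊃ 1/5 = 1
u ∨ u = 4/5 ∨ 4/5 = 4/5
(v ⊃ v) ⊃ (u ∨ u) = 1 ⊃ 4/5 = 4/5
(v ⊃ (v ≡ u)) ⊃ ((v ⊃ v) ⊃ (u ∨ u)) = 1 ⊃ 4/5 = 4/5
¬u = ¬4/5 = 1/5
((v ⊃ (v ≡ u)) ⊃ ((v ⊃ v) ⊃ (u ∨ u))) ⊃ ¬u = 4/5 ⊃ 1/5 = 2/5
¬v = ¬1/5 = 4/5
¬v ∨ u = 4/5 ∨ 4/5 = 4/5
¬u = ¬4/5 = 1/5
¬u ⊃ v = 1/5 ⊃ 1/5 = 1
(¬v ∨ u) ⊃ (¬u ⊃ v) = 4/5 ⊃ 1 = 1
v ∨ v = 1/5 ∨ 1/5 = 1/5
(v ∨ v) ∨ u = 1/5 ∨ 4/5 = 4/5
¬u = ¬4/5 = 1/5
u ≡ ¬u = 4/5 ≡ 1/5 = 2/5
((v ∨ v) ∨ u) ⊃ (u ≡ ¬u) = 4/5 ⊃ 2/5 = 3/5
((¬v ∨ u) ⊃ (¬u ⊃ v)) ⊃ (((v ∨ v) ∨ u) ⊃ (u ≡ ¬u)) = 1 ⊃ 3/5 = 3/5
(((v ⊃ (v ≡ u)) ⊃ ((v ⊃ v) ⊃ (u ∨ u))) ⊃ ¬u) ⊃ (((¬v ∨ u) ⊃ (¬u ⊃ v)) ⊃ (((v ∨ v) ∨ u) ⊃ (u ≡ ¬u))) = 2/5 ⊃ 3/5 = 1

1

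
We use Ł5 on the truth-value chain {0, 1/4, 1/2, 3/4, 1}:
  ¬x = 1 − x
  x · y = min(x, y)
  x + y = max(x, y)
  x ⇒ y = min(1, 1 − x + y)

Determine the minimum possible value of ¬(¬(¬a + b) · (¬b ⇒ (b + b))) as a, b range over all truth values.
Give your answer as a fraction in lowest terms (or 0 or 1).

1/2

Take a = 1/2, b = 1/4:
¬a = ¬1/2 = 1/2
¬a + b = 1/2 + 1/4 = 1/2
¬(¬a + b) = ¬1/2 = 1/2
¬b = ¬1/4 = 3/4
b + b = 1/4 + 1/4 = 1/4
¬b ⇒ (b + b) = 3/4 ⇒ 1/4 = 1/2
¬(¬a + b) · (¬b ⇒ (b + b)) = 1/2 · 1/2 = 1/2
¬(¬(¬a + b) · (¬b ⇒ (b + b))) = ¬1/2 = 1/2
No assignment yields a value below 1/2, so this is the minimum.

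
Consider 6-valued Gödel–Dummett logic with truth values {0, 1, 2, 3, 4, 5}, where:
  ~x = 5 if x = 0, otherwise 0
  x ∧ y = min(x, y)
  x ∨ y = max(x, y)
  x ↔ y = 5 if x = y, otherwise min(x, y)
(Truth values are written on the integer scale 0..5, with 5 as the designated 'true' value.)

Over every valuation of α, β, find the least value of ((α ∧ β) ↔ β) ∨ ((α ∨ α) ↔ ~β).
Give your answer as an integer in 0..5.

Take α = 1, β = 2:
α ∧ β = 1 ∧ 2 = 1
(α ∧ β) ↔ β = 1 ↔ 2 = 1
α ∨ α = 1 ∨ 1 = 1
~β = ~2 = 0
(α ∨ α) ↔ ~β = 1 ↔ 0 = 0
((α ∧ β) ↔ β) ∨ ((α ∨ α) ↔ ~β) = 1 ∨ 0 = 1
No assignment yields a value below 1, so this is the minimum.

1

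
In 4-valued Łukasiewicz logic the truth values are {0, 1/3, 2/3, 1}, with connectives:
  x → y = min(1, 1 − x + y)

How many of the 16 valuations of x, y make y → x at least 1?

x = 0, y = 0 ↦ 1  ≥
x = 0, y = 1/3 ↦ 2/3  <
x = 0, y = 2/3 ↦ 1/3  <
x = 0, y = 1 ↦ 0  <
x = 1/3, y = 0 ↦ 1  ≥
x = 1/3, y = 1/3 ↦ 1  ≥
x = 1/3, y = 2/3 ↦ 2/3  <
x = 1/3, y = 1 ↦ 1/3  <
x = 2/3, y = 0 ↦ 1  ≥
x = 2/3, y = 1/3 ↦ 1  ≥
x = 2/3, y = 2/3 ↦ 1  ≥
x = 2/3, y = 1 ↦ 2/3  <
x = 1, y = 0 ↦ 1  ≥
x = 1, y = 1/3 ↦ 1  ≥
x = 1, y = 2/3 ↦ 1  ≥
x = 1, y = 1 ↦ 1  ≥
So 10 of the 16 assignments meet the threshold.

10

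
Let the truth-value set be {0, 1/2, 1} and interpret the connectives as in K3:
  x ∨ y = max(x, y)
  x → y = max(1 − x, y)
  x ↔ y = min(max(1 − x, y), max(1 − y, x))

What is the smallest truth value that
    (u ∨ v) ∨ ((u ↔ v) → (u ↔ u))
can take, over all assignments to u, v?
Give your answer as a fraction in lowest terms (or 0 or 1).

1/2

Take u = 1/2, v = 0:
u ∨ v = 1/2 ∨ 0 = 1/2
u ↔ v = 1/2 ↔ 0 = 1/2
u ↔ u = 1/2 ↔ 1/2 = 1/2
(u ↔ v) → (u ↔ u) = 1/2 → 1/2 = 1/2
(u ∨ v) ∨ ((u ↔ v) → (u ↔ u)) = 1/2 ∨ 1/2 = 1/2
No assignment yields a value below 1/2, so this is the minimum.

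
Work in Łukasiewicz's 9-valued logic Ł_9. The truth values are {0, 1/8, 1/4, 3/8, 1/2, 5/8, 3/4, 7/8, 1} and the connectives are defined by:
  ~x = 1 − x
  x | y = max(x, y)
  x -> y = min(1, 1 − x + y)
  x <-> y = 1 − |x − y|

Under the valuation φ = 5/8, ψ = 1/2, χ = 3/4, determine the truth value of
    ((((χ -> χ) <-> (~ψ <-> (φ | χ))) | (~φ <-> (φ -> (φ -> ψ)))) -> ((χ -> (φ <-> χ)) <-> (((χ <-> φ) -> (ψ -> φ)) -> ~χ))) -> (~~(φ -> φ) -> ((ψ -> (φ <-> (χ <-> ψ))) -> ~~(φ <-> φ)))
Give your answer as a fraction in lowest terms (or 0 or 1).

1

χ -> χ = 3/4 -> 3/4 = 1
~ψ = ~1/2 = 1/2
φ | χ = 5/8 | 3/4 = 3/4
~ψ <-> (φ | χ) = 1/2 <-> 3/4 = 3/4
(χ -> χ) <-> (~ψ <-> (φ | χ)) = 1 <-> 3/4 = 3/4
~φ = ~5/8 = 3/8
φ -> ψ = 5/8 -> 1/2 = 7/8
φ -> (φ -> ψ) = 5/8 -> 7/8 = 1
~φ <-> (φ -> (φ -> ψ)) = 3/8 <-> 1 = 3/8
((χ -> χ) <-> (~ψ <-> (φ | χ))) | (~φ <-> (φ -> (φ -> ψ))) = 3/4 | 3/8 = 3/4
φ <-> χ = 5/8 <-> 3/4 = 7/8
χ -> (φ <-> χ) = 3/4 -> 7/8 = 1
χ <-> φ = 3/4 <-> 5/8 = 7/8
ψ -> φ = 1/2 -> 5/8 = 1
(χ <-> φ) -> (ψ -> φ) = 7/8 -> 1 = 1
~χ = ~3/4 = 1/4
((χ <-> φ) -> (ψ -> φ)) -> ~χ = 1 -> 1/4 = 1/4
(χ -> (φ <-> χ)) <-> (((χ <-> φ) -> (ψ -> φ)) -> ~χ) = 1 <-> 1/4 = 1/4
(((χ -> χ) <-> (~ψ <-> (φ | χ))) | (~φ <-> (φ -> (φ -> ψ)))) -> ((χ -> (φ <-> χ)) <-> (((χ <-> φ) -> (ψ -> φ)) -> ~χ)) = 3/4 -> 1/4 = 1/2
φ -> φ = 5/8 -> 5/8 = 1
~(φ -> φ) = ~1 = 0
~~(φ -> φ) = ~0 = 1
χ <-> ψ = 3/4 <-> 1/2 = 3/4
φ <-> (χ <-> ψ) = 5/8 <-> 3/4 = 7/8
ψ -> (φ <-> (χ <-> ψ)) = 1/2 -> 7/8 = 1
φ <-> φ = 5/8 <-> 5/8 = 1
~(φ <-> φ) = ~1 = 0
~~(φ <-> φ) = ~0 = 1
(ψ -> (φ <-> (χ <-> ψ))) -> ~~(φ <-> φ) = 1 -> 1 = 1
~~(φ -> φ) -> ((ψ -> (φ <-> (χ <-> ψ))) -> ~~(φ <-> φ)) = 1 -> 1 = 1
((((χ -> χ) <-> (~ψ <-> (φ | χ))) | (~φ <-> (φ -> (φ -> ψ)))) -> ((χ -> (φ <-> χ)) <-> (((χ <-> φ) -> (ψ -> φ)) -> ~χ))) -> (~~(φ -> φ) -> ((ψ -> (φ <-> (χ <-> ψ))) -> ~~(φ <-> φ))) = 1/2 -> 1 = 1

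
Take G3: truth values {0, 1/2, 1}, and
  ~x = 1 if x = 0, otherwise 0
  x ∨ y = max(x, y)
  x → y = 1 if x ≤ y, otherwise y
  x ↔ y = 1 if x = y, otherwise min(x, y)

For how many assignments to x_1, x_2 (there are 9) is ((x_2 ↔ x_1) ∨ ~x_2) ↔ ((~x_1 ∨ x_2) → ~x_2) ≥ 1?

5

x_1 = 0, x_2 = 0 ↦ 1  ≥
x_1 = 0, x_2 = 1/2 ↦ 1  ≥
x_1 = 0, x_2 = 1 ↦ 1  ≥
x_1 = 1/2, x_2 = 0 ↦ 1  ≥
x_1 = 1/2, x_2 = 1/2 ↦ 0  <
x_1 = 1/2, x_2 = 1 ↦ 0  <
x_1 = 1, x_2 = 0 ↦ 1  ≥
x_1 = 1, x_2 = 1/2 ↦ 0  <
x_1 = 1, x_2 = 1 ↦ 0  <
So 5 of the 9 assignments meet the threshold.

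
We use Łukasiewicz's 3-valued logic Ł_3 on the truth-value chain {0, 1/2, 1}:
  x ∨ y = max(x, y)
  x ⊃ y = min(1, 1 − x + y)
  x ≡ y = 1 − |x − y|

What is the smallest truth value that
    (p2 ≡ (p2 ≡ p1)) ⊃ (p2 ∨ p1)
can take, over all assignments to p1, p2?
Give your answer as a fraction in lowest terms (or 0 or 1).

Take p1 = 0, p2 = 1/2:
p2 ≡ p1 = 1/2 ≡ 0 = 1/2
p2 ≡ (p2 ≡ p1) = 1/2 ≡ 1/2 = 1
p2 ∨ p1 = 1/2 ∨ 0 = 1/2
(p2 ≡ (p2 ≡ p1)) ⊃ (p2 ∨ p1) = 1 ⊃ 1/2 = 1/2
No assignment yields a value below 1/2, so this is the minimum.

1/2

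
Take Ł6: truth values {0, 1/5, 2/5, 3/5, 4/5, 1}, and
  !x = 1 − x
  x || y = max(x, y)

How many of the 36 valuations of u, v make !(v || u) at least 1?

value 1: 1 assignment (counts)
value 4/5: 3 assignments
value 3/5: 5 assignments
value 2/5: 7 assignments
value 1/5: 9 assignments
value 0: 11 assignments
So 1 of the 36 assignments meets the threshold.

1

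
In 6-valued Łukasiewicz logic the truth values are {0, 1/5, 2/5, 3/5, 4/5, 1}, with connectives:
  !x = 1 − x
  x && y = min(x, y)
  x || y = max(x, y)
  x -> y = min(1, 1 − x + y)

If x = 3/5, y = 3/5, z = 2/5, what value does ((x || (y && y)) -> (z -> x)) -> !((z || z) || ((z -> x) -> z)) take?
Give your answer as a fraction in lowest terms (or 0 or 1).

3/5

y && y = 3/5 && 3/5 = 3/5
x || (y && y) = 3/5 || 3/5 = 3/5
z -> x = 2/5 -> 3/5 = 1
(x || (y && y)) -> (z -> x) = 3/5 -> 1 = 1
z || z = 2/5 || 2/5 = 2/5
z -> x = 2/5 -> 3/5 = 1
(z -> x) -> z = 1 -> 2/5 = 2/5
(z || z) || ((z -> x) -> z) = 2/5 || 2/5 = 2/5
!((z || z) || ((z -> x) -> z)) = !2/5 = 3/5
((x || (y && y)) -> (z -> x)) -> !((z || z) || ((z -> x) -> z)) = 1 -> 3/5 = 3/5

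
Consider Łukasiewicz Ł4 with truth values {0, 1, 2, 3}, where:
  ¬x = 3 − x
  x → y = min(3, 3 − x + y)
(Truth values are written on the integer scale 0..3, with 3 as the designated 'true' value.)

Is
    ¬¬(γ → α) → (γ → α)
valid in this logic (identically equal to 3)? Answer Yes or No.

Yes

α = 0, γ = 0 ↦ 3
α = 0, γ = 1 ↦ 3
α = 0, γ = 2 ↦ 3
α = 0, γ = 3 ↦ 3
α = 1, γ = 0 ↦ 3
α = 1, γ = 1 ↦ 3
α = 1, γ = 2 ↦ 3
α = 1, γ = 3 ↦ 3
α = 2, γ = 0 ↦ 3
α = 2, γ = 1 ↦ 3
α = 2, γ = 2 ↦ 3
α = 2, γ = 3 ↦ 3
α = 3, γ = 0 ↦ 3
α = 3, γ = 1 ↦ 3
α = 3, γ = 2 ↦ 3
α = 3, γ = 3 ↦ 3
Every assignment gives a value ≥ 3.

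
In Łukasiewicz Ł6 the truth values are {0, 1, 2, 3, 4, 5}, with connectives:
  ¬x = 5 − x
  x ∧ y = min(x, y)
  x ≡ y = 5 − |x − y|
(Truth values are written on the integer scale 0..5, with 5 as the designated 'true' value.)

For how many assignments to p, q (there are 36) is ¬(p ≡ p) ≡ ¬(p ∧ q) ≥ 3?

value 5: 1 assignment (counts)
value 4: 3 assignments (counts)
value 3: 5 assignments (counts)
value 2: 7 assignments
value 1: 9 assignments
value 0: 11 assignments
So 9 of the 36 assignments meet the threshold.

9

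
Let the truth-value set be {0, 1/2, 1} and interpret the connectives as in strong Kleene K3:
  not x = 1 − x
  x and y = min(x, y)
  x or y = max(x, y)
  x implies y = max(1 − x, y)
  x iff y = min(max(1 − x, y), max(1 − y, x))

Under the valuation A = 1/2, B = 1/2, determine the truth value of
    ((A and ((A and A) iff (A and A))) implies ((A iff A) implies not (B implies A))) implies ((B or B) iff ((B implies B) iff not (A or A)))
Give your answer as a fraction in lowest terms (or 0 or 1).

A and A = 1/2 and 1/2 = 1/2
A and A = 1/2 and 1/2 = 1/2
(A and A) iff (A and A) = 1/2 iff 1/2 = 1/2
A and ((A and A) iff (A and A)) = 1/2 and 1/2 = 1/2
A iff A = 1/2 iff 1/2 = 1/2
B implies A = 1/2 implies 1/2 = 1/2
not (B implies A) = not 1/2 = 1/2
(A iff A) implies not (B implies A) = 1/2 implies 1/2 = 1/2
(A and ((A and A) iff (A and A))) implies ((A iff A) implies not (B implies A)) = 1/2 implies 1/2 = 1/2
B or B = 1/2 or 1/2 = 1/2
B implies B = 1/2 implies 1/2 = 1/2
A or A = 1/2 or 1/2 = 1/2
not (A or A) = not 1/2 = 1/2
(B implies B) iff not (A or A) = 1/2 iff 1/2 = 1/2
(B or B) iff ((B implies B) iff not (A or A)) = 1/2 iff 1/2 = 1/2
((A and ((A and A) iff (A and A))) implies ((A iff A) implies not (B implies A))) implies ((B or B) iff ((B implies B) iff not (A or A))) = 1/2 implies 1/2 = 1/2

1/2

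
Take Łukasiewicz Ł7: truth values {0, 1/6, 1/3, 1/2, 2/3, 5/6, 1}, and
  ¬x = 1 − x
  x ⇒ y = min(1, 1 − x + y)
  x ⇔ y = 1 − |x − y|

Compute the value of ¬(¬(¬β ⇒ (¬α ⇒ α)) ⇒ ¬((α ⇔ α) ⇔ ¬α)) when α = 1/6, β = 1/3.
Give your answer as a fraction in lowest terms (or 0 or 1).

1/6

¬β = ¬1/3 = 2/3
¬α = ¬1/6 = 5/6
¬α ⇒ α = 5/6 ⇒ 1/6 = 1/3
¬β ⇒ (¬α ⇒ α) = 2/3 ⇒ 1/3 = 2/3
¬(¬β ⇒ (¬α ⇒ α)) = ¬2/3 = 1/3
α ⇔ α = 1/6 ⇔ 1/6 = 1
¬α = ¬1/6 = 5/6
(α ⇔ α) ⇔ ¬α = 1 ⇔ 5/6 = 5/6
¬((α ⇔ α) ⇔ ¬α) = ¬5/6 = 1/6
¬(¬β ⇒ (¬α ⇒ α)) ⇒ ¬((α ⇔ α) ⇔ ¬α) = 1/3 ⇒ 1/6 = 5/6
¬(¬(¬β ⇒ (¬α ⇒ α)) ⇒ ¬((α ⇔ α) ⇔ ¬α)) = ¬5/6 = 1/6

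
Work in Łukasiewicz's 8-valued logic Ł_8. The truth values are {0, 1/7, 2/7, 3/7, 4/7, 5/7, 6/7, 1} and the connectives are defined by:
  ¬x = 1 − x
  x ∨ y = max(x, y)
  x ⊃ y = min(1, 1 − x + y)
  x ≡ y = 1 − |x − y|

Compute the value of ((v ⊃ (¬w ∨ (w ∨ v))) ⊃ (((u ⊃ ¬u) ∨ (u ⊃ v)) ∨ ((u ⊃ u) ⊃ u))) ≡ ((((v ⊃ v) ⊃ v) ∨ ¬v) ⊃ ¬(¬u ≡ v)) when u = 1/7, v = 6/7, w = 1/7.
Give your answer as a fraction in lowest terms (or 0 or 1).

¬w = ¬1/7 = 6/7
w ∨ v = 1/7 ∨ 6/7 = 6/7
¬w ∨ (w ∨ v) = 6/7 ∨ 6/7 = 6/7
v ⊃ (¬w ∨ (w ∨ v)) = 6/7 ⊃ 6/7 = 1
¬u = ¬1/7 = 6/7
u ⊃ ¬u = 1/7 ⊃ 6/7 = 1
u ⊃ v = 1/7 ⊃ 6/7 = 1
(u ⊃ ¬u) ∨ (u ⊃ v) = 1 ∨ 1 = 1
u ⊃ u = 1/7 ⊃ 1/7 = 1
(u ⊃ u) ⊃ u = 1 ⊃ 1/7 = 1/7
((u ⊃ ¬u) ∨ (u ⊃ v)) ∨ ((u ⊃ u) ⊃ u) = 1 ∨ 1/7 = 1
(v ⊃ (¬w ∨ (w ∨ v))) ⊃ (((u ⊃ ¬u) ∨ (u ⊃ v)) ∨ ((u ⊃ u) ⊃ u)) = 1 ⊃ 1 = 1
v ⊃ v = 6/7 ⊃ 6/7 = 1
(v ⊃ v) ⊃ v = 1 ⊃ 6/7 = 6/7
¬v = ¬6/7 = 1/7
((v ⊃ v) ⊃ v) ∨ ¬v = 6/7 ∨ 1/7 = 6/7
¬u = ¬1/7 = 6/7
¬u ≡ v = 6/7 ≡ 6/7 = 1
¬(¬u ≡ v) = ¬1 = 0
(((v ⊃ v) ⊃ v) ∨ ¬v) ⊃ ¬(¬u ≡ v) = 6/7 ⊃ 0 = 1/7
((v ⊃ (¬w ∨ (w ∨ v))) ⊃ (((u ⊃ ¬u) ∨ (u ⊃ v)) ∨ ((u ⊃ u) ⊃ u))) ≡ ((((v ⊃ v) ⊃ v) ∨ ¬v) ⊃ ¬(¬u ≡ v)) = 1 ≡ 1/7 = 1/7

1/7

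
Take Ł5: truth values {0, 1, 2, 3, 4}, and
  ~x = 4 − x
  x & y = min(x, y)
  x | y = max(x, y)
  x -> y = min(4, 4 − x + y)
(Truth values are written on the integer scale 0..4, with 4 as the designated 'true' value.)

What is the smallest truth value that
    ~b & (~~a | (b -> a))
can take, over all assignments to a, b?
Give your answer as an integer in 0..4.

Take a = 0, b = 4:
~b = ~4 = 0
~a = ~0 = 4
~~a = ~4 = 0
b -> a = 4 -> 0 = 0
~~a | (b -> a) = 0 | 0 = 0
~b & (~~a | (b -> a)) = 0 & 0 = 0
No assignment yields a value below 0, so this is the minimum.

0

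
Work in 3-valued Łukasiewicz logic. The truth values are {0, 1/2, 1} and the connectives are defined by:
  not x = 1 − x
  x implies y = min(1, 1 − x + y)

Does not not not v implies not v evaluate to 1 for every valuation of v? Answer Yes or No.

v = 0 ↦ 1
v = 1/2 ↦ 1
v = 1 ↦ 1
Every assignment gives a value ≥ 1.

Yes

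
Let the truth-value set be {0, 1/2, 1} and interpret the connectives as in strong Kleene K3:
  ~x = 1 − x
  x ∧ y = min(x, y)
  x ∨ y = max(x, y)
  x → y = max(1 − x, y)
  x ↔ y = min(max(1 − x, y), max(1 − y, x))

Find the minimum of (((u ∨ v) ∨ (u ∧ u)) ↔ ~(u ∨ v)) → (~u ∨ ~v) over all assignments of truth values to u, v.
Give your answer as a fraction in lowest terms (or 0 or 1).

1/2

Take u = 1/2, v = 1/2:
u ∨ v = 1/2 ∨ 1/2 = 1/2
u ∧ u = 1/2 ∧ 1/2 = 1/2
(u ∨ v) ∨ (u ∧ u) = 1/2 ∨ 1/2 = 1/2
u ∨ v = 1/2 ∨ 1/2 = 1/2
~(u ∨ v) = ~1/2 = 1/2
((u ∨ v) ∨ (u ∧ u)) ↔ ~(u ∨ v) = 1/2 ↔ 1/2 = 1/2
~u = ~1/2 = 1/2
~v = ~1/2 = 1/2
~u ∨ ~v = 1/2 ∨ 1/2 = 1/2
(((u ∨ v) ∨ (u ∧ u)) ↔ ~(u ∨ v)) → (~u ∨ ~v) = 1/2 → 1/2 = 1/2
No assignment yields a value below 1/2, so this is the minimum.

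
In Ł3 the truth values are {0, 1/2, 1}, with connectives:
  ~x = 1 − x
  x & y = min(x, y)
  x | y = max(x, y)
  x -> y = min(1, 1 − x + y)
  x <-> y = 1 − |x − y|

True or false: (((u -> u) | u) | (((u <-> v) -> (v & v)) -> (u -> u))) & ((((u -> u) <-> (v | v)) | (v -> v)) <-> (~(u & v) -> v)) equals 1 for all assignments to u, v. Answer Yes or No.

Counterexample: take u = 0, v = 0.
u -> u = 0 -> 0 = 1
(u -> u) | u = 1 | 0 = 1
u <-> v = 0 <-> 0 = 1
v & v = 0 & 0 = 0
(u <-> v) -> (v & v) = 1 -> 0 = 0
u -> u = 0 -> 0 = 1
((u <-> v) -> (v & v)) -> (u -> u) = 0 -> 1 = 1
((u -> u) | u) | (((u <-> v) -> (v & v)) -> (u -> u)) = 1 | 1 = 1
u -> u = 0 -> 0 = 1
v | v = 0 | 0 = 0
(u -> u) <-> (v | v) = 1 <-> 0 = 0
v -> v = 0 -> 0 = 1
((u -> u) <-> (v | v)) | (v -> v) = 0 | 1 = 1
u & v = 0 & 0 = 0
~(u & v) = ~0 = 1
~(u & v) -> v = 1 -> 0 = 0
(((u -> u) <-> (v | v)) | (v -> v)) <-> (~(u & v) -> v) = 1 <-> 0 = 0
(((u -> u) | u) | (((u <-> v) -> (v & v)) -> (u -> u))) & ((((u -> u) <-> (v | v)) | (v -> v)) <-> (~(u & v) -> v)) = 1 & 0 = 0
This gives 0 ≠ 1.

No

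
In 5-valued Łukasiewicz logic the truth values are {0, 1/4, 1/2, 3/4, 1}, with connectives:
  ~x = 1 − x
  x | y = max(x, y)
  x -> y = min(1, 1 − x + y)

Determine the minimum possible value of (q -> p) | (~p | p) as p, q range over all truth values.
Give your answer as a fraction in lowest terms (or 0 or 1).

1/2

Take p = 1/2, q = 1:
q -> p = 1 -> 1/2 = 1/2
~p = ~1/2 = 1/2
~p | p = 1/2 | 1/2 = 1/2
(q -> p) | (~p | p) = 1/2 | 1/2 = 1/2
No assignment yields a value below 1/2, so this is the minimum.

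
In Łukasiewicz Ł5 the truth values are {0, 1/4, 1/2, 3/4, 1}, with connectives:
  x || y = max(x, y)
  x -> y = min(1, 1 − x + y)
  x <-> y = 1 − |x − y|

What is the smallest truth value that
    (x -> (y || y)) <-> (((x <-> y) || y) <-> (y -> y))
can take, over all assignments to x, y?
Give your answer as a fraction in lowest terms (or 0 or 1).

Take x = 0, y = 1/2:
y || y = 1/2 || 1/2 = 1/2
x -> (y || y) = 0 -> 1/2 = 1
x <-> y = 0 <-> 1/2 = 1/2
(x <-> y) || y = 1/2 || 1/2 = 1/2
y -> y = 1/2 -> 1/2 = 1
((x <-> y) || y) <-> (y -> y) = 1/2 <-> 1 = 1/2
(x -> (y || y)) <-> (((x <-> y) || y) <-> (y -> y)) = 1 <-> 1/2 = 1/2
No assignment yields a value below 1/2, so this is the minimum.

1/2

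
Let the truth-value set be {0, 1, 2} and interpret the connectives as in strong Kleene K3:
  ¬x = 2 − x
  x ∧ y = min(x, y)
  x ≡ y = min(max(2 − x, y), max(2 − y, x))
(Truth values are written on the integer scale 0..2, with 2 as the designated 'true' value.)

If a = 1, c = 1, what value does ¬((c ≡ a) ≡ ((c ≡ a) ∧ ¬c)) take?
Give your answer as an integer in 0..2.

1

c ≡ a = 1 ≡ 1 = 1
c ≡ a = 1 ≡ 1 = 1
¬c = ¬1 = 1
(c ≡ a) ∧ ¬c = 1 ∧ 1 = 1
(c ≡ a) ≡ ((c ≡ a) ∧ ¬c) = 1 ≡ 1 = 1
¬((c ≡ a) ≡ ((c ≡ a) ∧ ¬c)) = ¬1 = 1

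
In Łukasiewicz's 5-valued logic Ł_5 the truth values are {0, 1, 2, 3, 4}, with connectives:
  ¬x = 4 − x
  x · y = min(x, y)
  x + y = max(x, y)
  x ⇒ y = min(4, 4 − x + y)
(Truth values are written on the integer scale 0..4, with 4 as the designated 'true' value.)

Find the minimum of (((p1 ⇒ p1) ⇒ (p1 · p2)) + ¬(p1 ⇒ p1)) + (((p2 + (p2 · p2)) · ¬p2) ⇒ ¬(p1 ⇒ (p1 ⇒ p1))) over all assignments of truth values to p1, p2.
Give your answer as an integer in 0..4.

2

Take p1 = 0, p2 = 2:
p1 ⇒ p1 = 0 ⇒ 0 = 4
p1 · p2 = 0 · 2 = 0
(p1 ⇒ p1) ⇒ (p1 · p2) = 4 ⇒ 0 = 0
p1 ⇒ p1 = 0 ⇒ 0 = 4
¬(p1 ⇒ p1) = ¬4 = 0
((p1 ⇒ p1) ⇒ (p1 · p2)) + ¬(p1 ⇒ p1) = 0 + 0 = 0
p2 · p2 = 2 · 2 = 2
p2 + (p2 · p2) = 2 + 2 = 2
¬p2 = ¬2 = 2
(p2 + (p2 · p2)) · ¬p2 = 2 · 2 = 2
p1 ⇒ p1 = 0 ⇒ 0 = 4
p1 ⇒ (p1 ⇒ p1) = 0 ⇒ 4 = 4
¬(p1 ⇒ (p1 ⇒ p1)) = ¬4 = 0
((p2 + (p2 · p2)) · ¬p2) ⇒ ¬(p1 ⇒ (p1 ⇒ p1)) = 2 ⇒ 0 = 2
(((p1 ⇒ p1) ⇒ (p1 · p2)) + ¬(p1 ⇒ p1)) + (((p2 + (p2 · p2)) · ¬p2) ⇒ ¬(p1 ⇒ (p1 ⇒ p1))) = 0 + 2 = 2
No assignment yields a value below 2, so this is the minimum.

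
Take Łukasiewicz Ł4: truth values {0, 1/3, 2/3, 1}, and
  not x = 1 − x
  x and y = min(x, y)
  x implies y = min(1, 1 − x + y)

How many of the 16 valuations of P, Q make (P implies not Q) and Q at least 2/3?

5

P = 0, Q = 0 ↦ 0  <
P = 0, Q = 1/3 ↦ 1/3  <
P = 0, Q = 2/3 ↦ 2/3  ≥
P = 0, Q = 1 ↦ 1  ≥
P = 1/3, Q = 0 ↦ 0  <
P = 1/3, Q = 1/3 ↦ 1/3  <
P = 1/3, Q = 2/3 ↦ 2/3  ≥
P = 1/3, Q = 1 ↦ 2/3  ≥
P = 2/3, Q = 0 ↦ 0  <
P = 2/3, Q = 1/3 ↦ 1/3  <
P = 2/3, Q = 2/3 ↦ 2/3  ≥
P = 2/3, Q = 1 ↦ 1/3  <
P = 1, Q = 0 ↦ 0  <
P = 1, Q = 1/3 ↦ 1/3  <
P = 1, Q = 2/3 ↦ 1/3  <
P = 1, Q = 1 ↦ 0  <
So 5 of the 16 assignments meet the threshold.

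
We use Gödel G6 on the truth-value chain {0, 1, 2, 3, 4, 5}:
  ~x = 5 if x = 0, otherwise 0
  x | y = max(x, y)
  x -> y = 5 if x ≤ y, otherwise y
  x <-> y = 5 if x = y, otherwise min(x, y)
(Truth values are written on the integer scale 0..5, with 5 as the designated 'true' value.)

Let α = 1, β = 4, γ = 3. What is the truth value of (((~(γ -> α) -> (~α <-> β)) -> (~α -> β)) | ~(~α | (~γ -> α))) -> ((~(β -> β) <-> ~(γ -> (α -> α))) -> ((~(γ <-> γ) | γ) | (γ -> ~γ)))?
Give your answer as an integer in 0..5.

γ -> α = 3 -> 1 = 1
~(γ -> α) = ~1 = 0
~α = ~1 = 0
~α <-> β = 0 <-> 4 = 0
~(γ -> α) -> (~α <-> β) = 0 -> 0 = 5
~α = ~1 = 0
~α -> β = 0 -> 4 = 5
(~(γ -> α) -> (~α <-> β)) -> (~α -> β) = 5 -> 5 = 5
~α = ~1 = 0
~γ = ~3 = 0
~γ -> α = 0 -> 1 = 5
~α | (~γ -> α) = 0 | 5 = 5
~(~α | (~γ -> α)) = ~5 = 0
((~(γ -> α) -> (~α <-> β)) -> (~α -> β)) | ~(~α | (~γ -> α)) = 5 | 0 = 5
β -> β = 4 -> 4 = 5
~(β -> β) = ~5 = 0
α -> α = 1 -> 1 = 5
γ -> (α -> α) = 3 -> 5 = 5
~(γ -> (α -> α)) = ~5 = 0
~(β -> β) <-> ~(γ -> (α -> α)) = 0 <-> 0 = 5
γ <-> γ = 3 <-> 3 = 5
~(γ <-> γ) = ~5 = 0
~(γ <-> γ) | γ = 0 | 3 = 3
~γ = ~3 = 0
γ -> ~γ = 3 -> 0 = 0
(~(γ <-> γ) | γ) | (γ -> ~γ) = 3 | 0 = 3
(~(β -> β) <-> ~(γ -> (α -> α))) -> ((~(γ <-> γ) | γ) | (γ -> ~γ)) = 5 -> 3 = 3
(((~(γ -> α) -> (~α <-> β)) -> (~α -> β)) | ~(~α | (~γ -> α))) -> ((~(β -> β) <-> ~(γ -> (α -> α))) -> ((~(γ <-> γ) | γ) | (γ -> ~γ))) = 5 -> 3 = 3

3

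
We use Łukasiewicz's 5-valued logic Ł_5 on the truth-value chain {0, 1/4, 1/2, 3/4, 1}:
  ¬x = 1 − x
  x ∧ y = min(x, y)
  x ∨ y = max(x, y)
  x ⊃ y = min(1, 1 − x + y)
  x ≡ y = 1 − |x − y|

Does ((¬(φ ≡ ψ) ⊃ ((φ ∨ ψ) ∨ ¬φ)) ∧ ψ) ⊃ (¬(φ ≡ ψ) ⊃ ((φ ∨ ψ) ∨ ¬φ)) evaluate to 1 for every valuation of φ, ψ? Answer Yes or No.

Yes

At φ = 1/4, ψ = 1, for instance:
φ ≡ ψ = 1/4 ≡ 1 = 1/4
¬(φ ≡ ψ) = ¬1/4 = 3/4
φ ∨ ψ = 1/4 ∨ 1 = 1
¬φ = ¬1/4 = 3/4
(φ ∨ ψ) ∨ ¬φ = 1 ∨ 3/4 = 1
¬(φ ≡ ψ) ⊃ ((φ ∨ ψ) ∨ ¬φ) = 3/4 ⊃ 1 = 1
(¬(φ ≡ ψ) ⊃ ((φ ∨ ψ) ∨ ¬φ)) ∧ ψ = 1 ∧ 1 = 1
((¬(φ ≡ ψ) ⊃ ((φ ∨ ψ) ∨ ¬φ)) ∧ ψ) ⊃ (¬(φ ≡ ψ) ⊃ ((φ ∨ ψ) ∨ ¬φ)) = 1 ⊃ 1 = 1
and checking the remaining 24 assignments likewise gives ≥ 1 in every case.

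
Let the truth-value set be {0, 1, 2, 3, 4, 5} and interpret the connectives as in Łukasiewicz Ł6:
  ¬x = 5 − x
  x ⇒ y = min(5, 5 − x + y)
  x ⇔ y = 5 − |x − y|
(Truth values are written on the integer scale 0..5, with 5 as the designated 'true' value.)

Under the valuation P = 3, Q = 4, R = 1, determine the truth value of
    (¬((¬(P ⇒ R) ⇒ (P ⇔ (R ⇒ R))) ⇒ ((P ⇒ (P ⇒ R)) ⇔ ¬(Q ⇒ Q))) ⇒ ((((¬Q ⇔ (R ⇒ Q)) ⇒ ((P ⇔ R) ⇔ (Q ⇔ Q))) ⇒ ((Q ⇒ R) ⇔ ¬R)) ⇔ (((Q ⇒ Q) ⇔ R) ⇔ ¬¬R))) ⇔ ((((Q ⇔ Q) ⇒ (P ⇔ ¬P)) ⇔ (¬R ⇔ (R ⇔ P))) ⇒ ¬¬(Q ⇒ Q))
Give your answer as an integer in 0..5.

P ⇒ R = 3 ⇒ 1 = 3
¬(P ⇒ R) = ¬3 = 2
R ⇒ R = 1 ⇒ 1 = 5
P ⇔ (R ⇒ R) = 3 ⇔ 5 = 3
¬(P ⇒ R) ⇒ (P ⇔ (R ⇒ R)) = 2 ⇒ 3 = 5
P ⇒ R = 3 ⇒ 1 = 3
P ⇒ (P ⇒ R) = 3 ⇒ 3 = 5
Q ⇒ Q = 4 ⇒ 4 = 5
¬(Q ⇒ Q) = ¬5 = 0
(P ⇒ (P ⇒ R)) ⇔ ¬(Q ⇒ Q) = 5 ⇔ 0 = 0
(¬(P ⇒ R) ⇒ (P ⇔ (R ⇒ R))) ⇒ ((P ⇒ (P ⇒ R)) ⇔ ¬(Q ⇒ Q)) = 5 ⇒ 0 = 0
¬((¬(P ⇒ R) ⇒ (P ⇔ (R ⇒ R))) ⇒ ((P ⇒ (P ⇒ R)) ⇔ ¬(Q ⇒ Q))) = ¬0 = 5
¬Q = ¬4 = 1
R ⇒ Q = 1 ⇒ 4 = 5
¬Q ⇔ (R ⇒ Q) = 1 ⇔ 5 = 1
P ⇔ R = 3 ⇔ 1 = 3
Q ⇔ Q = 4 ⇔ 4 = 5
(P ⇔ R) ⇔ (Q ⇔ Q) = 3 ⇔ 5 = 3
(¬Q ⇔ (R ⇒ Q)) ⇒ ((P ⇔ R) ⇔ (Q ⇔ Q)) = 1 ⇒ 3 = 5
Q ⇒ R = 4 ⇒ 1 = 2
¬R = ¬1 = 4
(Q ⇒ R) ⇔ ¬R = 2 ⇔ 4 = 3
((¬Q ⇔ (R ⇒ Q)) ⇒ ((P ⇔ R) ⇔ (Q ⇔ Q))) ⇒ ((Q ⇒ R) ⇔ ¬R) = 5 ⇒ 3 = 3
Q ⇒ Q = 4 ⇒ 4 = 5
(Q ⇒ Q) ⇔ R = 5 ⇔ 1 = 1
¬R = ¬1 = 4
¬¬R = ¬4 = 1
((Q ⇒ Q) ⇔ R) ⇔ ¬¬R = 1 ⇔ 1 = 5
(((¬Q ⇔ (R ⇒ Q)) ⇒ ((P ⇔ R) ⇔ (Q ⇔ Q))) ⇒ ((Q ⇒ R) ⇔ ¬R)) ⇔ (((Q ⇒ Q) ⇔ R) ⇔ ¬¬R) = 3 ⇔ 5 = 3
¬((¬(P ⇒ R) ⇒ (P ⇔ (R ⇒ R))) ⇒ ((P ⇒ (P ⇒ R)) ⇔ ¬(Q ⇒ Q))) ⇒ ((((¬Q ⇔ (R ⇒ Q)) ⇒ ((P ⇔ R) ⇔ (Q ⇔ Q))) ⇒ ((Q ⇒ R) ⇔ ¬R)) ⇔ (((Q ⇒ Q) ⇔ R) ⇔ ¬¬R)) = 5 ⇒ 3 = 3
Q ⇔ Q = 4 ⇔ 4 = 5
¬P = ¬3 = 2
P ⇔ ¬P = 3 ⇔ 2 = 4
(Q ⇔ Q) ⇒ (P ⇔ ¬P) = 5 ⇒ 4 = 4
¬R = ¬1 = 4
R ⇔ P = 1 ⇔ 3 = 3
¬R ⇔ (R ⇔ P) = 4 ⇔ 3 = 4
((Q ⇔ Q) ⇒ (P ⇔ ¬P)) ⇔ (¬R ⇔ (R ⇔ P)) = 4 ⇔ 4 = 5
Q ⇒ Q = 4 ⇒ 4 = 5
¬(Q ⇒ Q) = ¬5 = 0
¬¬(Q ⇒ Q) = ¬0 = 5
(((Q ⇔ Q) ⇒ (P ⇔ ¬P)) ⇔ (¬R ⇔ (R ⇔ P))) ⇒ ¬¬(Q ⇒ Q) = 5 ⇒ 5 = 5
(¬((¬(P ⇒ R) ⇒ (P ⇔ (R ⇒ R))) ⇒ ((P ⇒ (P ⇒ R)) ⇔ ¬(Q ⇒ Q))) ⇒ ((((¬Q ⇔ (R ⇒ Q)) ⇒ ((P ⇔ R) ⇔ (Q ⇔ Q))) ⇒ ((Q ⇒ R) ⇔ ¬R)) ⇔ (((Q ⇒ Q) ⇔ R) ⇔ ¬¬R))) ⇔ ((((Q ⇔ Q) ⇒ (P ⇔ ¬P)) ⇔ (¬R ⇔ (R ⇔ P))) ⇒ ¬¬(Q ⇒ Q)) = 3 ⇔ 5 = 3

3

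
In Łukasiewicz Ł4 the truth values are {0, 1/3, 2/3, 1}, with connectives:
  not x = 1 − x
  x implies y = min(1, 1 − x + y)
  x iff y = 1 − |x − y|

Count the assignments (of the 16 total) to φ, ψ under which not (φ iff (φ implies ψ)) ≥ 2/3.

φ = 0, ψ = 0 ↦ 1  ≥
φ = 0, ψ = 1/3 ↦ 1  ≥
φ = 0, ψ = 2/3 ↦ 1  ≥
φ = 0, ψ = 1 ↦ 1  ≥
φ = 1/3, ψ = 0 ↦ 1/3  <
φ = 1/3, ψ = 1/3 ↦ 2/3  ≥
φ = 1/3, ψ = 2/3 ↦ 2/3  ≥
φ = 1/3, ψ = 1 ↦ 2/3  ≥
φ = 2/3, ψ = 0 ↦ 1/3  <
φ = 2/3, ψ = 1/3 ↦ 0  <
φ = 2/3, ψ = 2/3 ↦ 1/3  <
φ = 2/3, ψ = 1 ↦ 1/3  <
φ = 1, ψ = 0 ↦ 1  ≥
φ = 1, ψ = 1/3 ↦ 2/3  ≥
φ = 1, ψ = 2/3 ↦ 1/3  <
φ = 1, ψ = 1 ↦ 0  <
So 9 of the 16 assignments meet the threshold.

9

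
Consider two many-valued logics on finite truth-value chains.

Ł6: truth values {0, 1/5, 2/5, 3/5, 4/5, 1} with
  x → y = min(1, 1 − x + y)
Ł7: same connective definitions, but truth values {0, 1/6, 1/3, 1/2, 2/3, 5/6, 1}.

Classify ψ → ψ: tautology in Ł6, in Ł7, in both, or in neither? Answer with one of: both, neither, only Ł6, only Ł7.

both

In Ł6: every assignment gives 1 — tautology.
In Ł7: every assignment gives 1 — tautology.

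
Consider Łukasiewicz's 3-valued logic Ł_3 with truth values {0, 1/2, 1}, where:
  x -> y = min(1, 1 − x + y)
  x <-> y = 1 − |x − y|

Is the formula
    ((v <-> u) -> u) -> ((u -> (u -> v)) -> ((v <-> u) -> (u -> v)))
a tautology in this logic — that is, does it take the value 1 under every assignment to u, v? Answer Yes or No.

u = 0, v = 0 ↦ 1
u = 0, v = 1/2 ↦ 1
u = 0, v = 1 ↦ 1
u = 1/2, v = 0 ↦ 1
u = 1/2, v = 1/2 ↦ 1
u = 1/2, v = 1 ↦ 1
u = 1, v = 0 ↦ 1
u = 1, v = 1/2 ↦ 1
u = 1, v = 1 ↦ 1
Every assignment gives a value ≥ 1.

Yes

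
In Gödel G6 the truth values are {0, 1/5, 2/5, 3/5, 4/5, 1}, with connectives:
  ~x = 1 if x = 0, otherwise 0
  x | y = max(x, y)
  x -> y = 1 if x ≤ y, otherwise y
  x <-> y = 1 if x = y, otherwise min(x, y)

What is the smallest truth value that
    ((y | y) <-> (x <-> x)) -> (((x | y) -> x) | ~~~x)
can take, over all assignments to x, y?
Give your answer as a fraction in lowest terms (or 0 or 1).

Take x = 1/5, y = 2/5:
y | y = 2/5 | 2/5 = 2/5
x <-> x = 1/5 <-> 1/5 = 1
(y | y) <-> (x <-> x) = 2/5 <-> 1 = 2/5
x | y = 1/5 | 2/5 = 2/5
(x | y) -> x = 2/5 -> 1/5 = 1/5
~x = ~1/5 = 0
~~x = ~0 = 1
~~~x = ~1 = 0
((x | y) -> x) | ~~~x = 1/5 | 0 = 1/5
((y | y) <-> (x <-> x)) -> (((x | y) -> x) | ~~~x) = 2/5 -> 1/5 = 1/5
No assignment yields a value below 1/5, so this is the minimum.

1/5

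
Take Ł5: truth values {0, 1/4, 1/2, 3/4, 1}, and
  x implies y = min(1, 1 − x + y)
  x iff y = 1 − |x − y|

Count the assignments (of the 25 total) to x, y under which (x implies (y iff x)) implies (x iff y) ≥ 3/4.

18

value 1: 9 assignments (counts)
value 3/4: 9 assignments (counts)
value 1/2: 4 assignments
value 1/4: 2 assignments
value 0: 1 assignment
So 18 of the 25 assignments meet the threshold.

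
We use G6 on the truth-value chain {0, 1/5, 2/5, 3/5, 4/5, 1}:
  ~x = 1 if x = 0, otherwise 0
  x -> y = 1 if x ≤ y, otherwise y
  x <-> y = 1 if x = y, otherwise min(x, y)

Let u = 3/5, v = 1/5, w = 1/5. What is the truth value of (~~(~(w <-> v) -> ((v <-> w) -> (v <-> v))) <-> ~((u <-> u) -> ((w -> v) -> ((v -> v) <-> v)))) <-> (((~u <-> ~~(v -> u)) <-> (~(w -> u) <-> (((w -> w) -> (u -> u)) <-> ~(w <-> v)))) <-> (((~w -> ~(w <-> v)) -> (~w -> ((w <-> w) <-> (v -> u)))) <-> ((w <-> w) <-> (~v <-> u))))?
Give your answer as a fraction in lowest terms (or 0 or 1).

w <-> v = 1/5 <-> 1/5 = 1
~(w <-> v) = ~1 = 0
v <-> w = 1/5 <-> 1/5 = 1
v <-> v = 1/5 <-> 1/5 = 1
(v <-> w) -> (v <-> v) = 1 -> 1 = 1
~(w <-> v) -> ((v <-> w) -> (v <-> v)) = 0 -> 1 = 1
~(~(w <-> v) -> ((v <-> w) -> (v <-> v))) = ~1 = 0
~~(~(w <-> v) -> ((v <-> w) -> (v <-> v))) = ~0 = 1
u <-> u = 3/5 <-> 3/5 = 1
w -> v = 1/5 -> 1/5 = 1
v -> v = 1/5 -> 1/5 = 1
(v -> v) <-> v = 1 <-> 1/5 = 1/5
(w -> v) -> ((v -> v) <-> v) = 1 -> 1/5 = 1/5
(u <-> u) -> ((w -> v) -> ((v -> v) <-> v)) = 1 -> 1/5 = 1/5
~((u <-> u) -> ((w -> v) -> ((v -> v) <-> v))) = ~1/5 = 0
~~(~(w <-> v) -> ((v <-> w) -> (v <-> v))) <-> ~((u <-> u) -> ((w -> v) -> ((v -> v) <-> v))) = 1 <-> 0 = 0
~u = ~3/5 = 0
v -> u = 1/5 -> 3/5 = 1
~(v -> u) = ~1 = 0
~~(v -> u) = ~0 = 1
~u <-> ~~(v -> u) = 0 <-> 1 = 0
w -> u = 1/5 -> 3/5 = 1
~(w -> u) = ~1 = 0
w -> w = 1/5 -> 1/5 = 1
u -> u = 3/5 -> 3/5 = 1
(w -> w) -> (u -> u) = 1 -> 1 = 1
w <-> v = 1/5 <-> 1/5 = 1
~(w <-> v) = ~1 = 0
((w -> w) -> (u -> u)) <-> ~(w <-> v) = 1 <-> 0 = 0
~(w -> u) <-> (((w -> w) -> (u -> u)) <-> ~(w <-> v)) = 0 <-> 0 = 1
(~u <-> ~~(v -> u)) <-> (~(w -> u) <-> (((w -> w) -> (u -> u)) <-> ~(w <-> v))) = 0 <-> 1 = 0
~w = ~1/5 = 0
w <-> v = 1/5 <-> 1/5 = 1
~(w <-> v) = ~1 = 0
~w -> ~(w <-> v) = 0 -> 0 = 1
~w = ~1/5 = 0
w <-> w = 1/5 <-> 1/5 = 1
v -> u = 1/5 -> 3/5 = 1
(w <-> w) <-> (v -> u) = 1 <-> 1 = 1
~w -> ((w <-> w) <-> (v -> u)) = 0 -> 1 = 1
(~w -> ~(w <-> v)) -> (~w -> ((w <-> w) <-> (v -> u))) = 1 -> 1 = 1
w <-> w = 1/5 <-> 1/5 = 1
~v = ~1/5 = 0
~v <-> u = 0 <-> 3/5 = 0
(w <-> w) <-> (~v <-> u) = 1 <-> 0 = 0
((~w -> ~(w <-> v)) -> (~w -> ((w <-> w) <-> (v -> u)))) <-> ((w <-> w) <-> (~v <-> u)) = 1 <-> 0 = 0
((~u <-> ~~(v -> u)) <-> (~(w -> u) <-> (((w -> w) -> (u -> u)) <-> ~(w <-> v)))) <-> (((~w -> ~(w <-> v)) -> (~w -> ((w <-> w) <-> (v -> u)))) <-> ((w <-> w) <-> (~v <-> u))) = 0 <-> 0 = 1
(~~(~(w <-> v) -> ((v <-> w) -> (v <-> v))) <-> ~((u <-> u) -> ((w -> v) -> ((v -> v) <-> v)))) <-> (((~u <-> ~~(v -> u)) <-> (~(w -> u) <-> (((w -> w) -> (u -> u)) <-> ~(w <-> v)))) <-> (((~w -> ~(w <-> v)) -> (~w -> ((w <-> w) <-> (v -> u)))) <-> ((w <-> w) <-> (~v <-> u)))) = 0 <-> 1 = 0

0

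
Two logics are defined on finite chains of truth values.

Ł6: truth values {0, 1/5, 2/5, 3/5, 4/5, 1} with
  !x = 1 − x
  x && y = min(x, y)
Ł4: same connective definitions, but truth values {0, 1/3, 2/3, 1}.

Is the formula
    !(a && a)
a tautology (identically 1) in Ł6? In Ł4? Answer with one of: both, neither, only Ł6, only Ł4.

neither

In Ł6: at a = 1/5 the value is 4/5 — not a tautology.
In Ł4: at a = 1/3 the value is 2/3 — not a tautology.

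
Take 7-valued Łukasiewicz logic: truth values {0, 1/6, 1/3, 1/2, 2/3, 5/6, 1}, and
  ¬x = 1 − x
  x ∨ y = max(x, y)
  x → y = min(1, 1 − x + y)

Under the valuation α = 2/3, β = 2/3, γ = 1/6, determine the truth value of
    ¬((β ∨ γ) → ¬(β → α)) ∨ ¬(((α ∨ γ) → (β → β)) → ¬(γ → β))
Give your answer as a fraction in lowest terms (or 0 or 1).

β ∨ γ = 2/3 ∨ 1/6 = 2/3
β → α = 2/3 → 2/3 = 1
¬(β → α) = ¬1 = 0
(β ∨ γ) → ¬(β → α) = 2/3 → 0 = 1/3
¬((β ∨ γ) → ¬(β → α)) = ¬1/3 = 2/3
α ∨ γ = 2/3 ∨ 1/6 = 2/3
β → β = 2/3 → 2/3 = 1
(α ∨ γ) → (β → β) = 2/3 → 1 = 1
γ → β = 1/6 → 2/3 = 1
¬(γ → β) = ¬1 = 0
((α ∨ γ) → (β → β)) → ¬(γ → β) = 1 → 0 = 0
¬(((α ∨ γ) → (β → β)) → ¬(γ → β)) = ¬0 = 1
¬((β ∨ γ) → ¬(β → α)) ∨ ¬(((α ∨ γ) → (β → β)) → ¬(γ → β)) = 2/3 ∨ 1 = 1

1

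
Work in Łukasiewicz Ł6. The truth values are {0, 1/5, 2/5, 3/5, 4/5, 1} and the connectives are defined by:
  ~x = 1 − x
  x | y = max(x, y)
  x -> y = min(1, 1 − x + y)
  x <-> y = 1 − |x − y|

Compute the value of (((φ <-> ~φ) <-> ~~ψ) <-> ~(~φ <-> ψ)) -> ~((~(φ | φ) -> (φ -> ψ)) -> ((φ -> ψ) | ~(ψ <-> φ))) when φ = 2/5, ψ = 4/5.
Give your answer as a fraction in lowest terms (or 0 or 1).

~φ = ~2/5 = 3/5
φ <-> ~φ = 2/5 <-> 3/5 = 4/5
~ψ = ~4/5 = 1/5
~~ψ = ~1/5 = 4/5
(φ <-> ~φ) <-> ~~ψ = 4/5 <-> 4/5 = 1
~φ = ~2/5 = 3/5
~φ <-> ψ = 3/5 <-> 4/5 = 4/5
~(~φ <-> ψ) = ~4/5 = 1/5
((φ <-> ~φ) <-> ~~ψ) <-> ~(~φ <-> ψ) = 1 <-> 1/5 = 1/5
φ | φ = 2/5 | 2/5 = 2/5
~(φ | φ) = ~2/5 = 3/5
φ -> ψ = 2/5 -> 4/5 = 1
~(φ | φ) -> (φ -> ψ) = 3/5 -> 1 = 1
φ -> ψ = 2/5 -> 4/5 = 1
ψ <-> φ = 4/5 <-> 2/5 = 3/5
~(ψ <-> φ) = ~3/5 = 2/5
(φ -> ψ) | ~(ψ <-> φ) = 1 | 2/5 = 1
(~(φ | φ) -> (φ -> ψ)) -> ((φ -> ψ) | ~(ψ <-> φ)) = 1 -> 1 = 1
~((~(φ | φ) -> (φ -> ψ)) -> ((φ -> ψ) | ~(ψ <-> φ))) = ~1 = 0
(((φ <-> ~φ) <-> ~~ψ) <-> ~(~φ <-> ψ)) -> ~((~(φ | φ) -> (φ -> ψ)) -> ((φ -> ψ) | ~(ψ <-> φ))) = 1/5 -> 0 = 4/5

4/5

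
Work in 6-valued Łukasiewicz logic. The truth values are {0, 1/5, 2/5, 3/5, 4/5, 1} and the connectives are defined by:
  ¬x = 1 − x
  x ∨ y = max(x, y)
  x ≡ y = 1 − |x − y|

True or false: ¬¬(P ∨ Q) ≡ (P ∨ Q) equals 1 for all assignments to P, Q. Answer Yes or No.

Yes

At P = 0, Q = 3/5, for instance:
P ∨ Q = 0 ∨ 3/5 = 3/5
¬(P ∨ Q) = ¬3/5 = 2/5
¬¬(P ∨ Q) = ¬2/5 = 3/5
¬¬(P ∨ Q) ≡ (P ∨ Q) = 3/5 ≡ 3/5 = 1
and checking the remaining 35 assignments likewise gives ≥ 1 in every case.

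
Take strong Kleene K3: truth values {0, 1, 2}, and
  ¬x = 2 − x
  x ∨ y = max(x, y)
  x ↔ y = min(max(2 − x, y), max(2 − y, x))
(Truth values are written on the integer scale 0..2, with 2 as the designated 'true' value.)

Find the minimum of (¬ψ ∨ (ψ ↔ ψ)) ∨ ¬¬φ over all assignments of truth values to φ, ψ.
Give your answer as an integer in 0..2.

1

Take φ = 0, ψ = 1:
¬ψ = ¬1 = 1
ψ ↔ ψ = 1 ↔ 1 = 1
¬ψ ∨ (ψ ↔ ψ) = 1 ∨ 1 = 1
¬φ = ¬0 = 2
¬¬φ = ¬2 = 0
(¬ψ ∨ (ψ ↔ ψ)) ∨ ¬¬φ = 1 ∨ 0 = 1
No assignment yields a value below 1, so this is the minimum.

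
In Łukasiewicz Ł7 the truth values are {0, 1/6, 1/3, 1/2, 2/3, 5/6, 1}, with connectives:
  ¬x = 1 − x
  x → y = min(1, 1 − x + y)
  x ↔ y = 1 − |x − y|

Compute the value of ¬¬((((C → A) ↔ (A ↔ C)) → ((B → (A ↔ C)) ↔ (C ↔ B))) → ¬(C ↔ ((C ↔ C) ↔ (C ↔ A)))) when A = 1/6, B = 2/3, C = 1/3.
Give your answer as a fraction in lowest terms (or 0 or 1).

C → A = 1/3 → 1/6 = 5/6
A ↔ C = 1/6 ↔ 1/3 = 5/6
(C → A) ↔ (A ↔ C) = 5/6 ↔ 5/6 = 1
A ↔ C = 1/6 ↔ 1/3 = 5/6
B → (A ↔ C) = 2/3 → 5/6 = 1
C ↔ B = 1/3 ↔ 2/3 = 2/3
(B → (A ↔ C)) ↔ (C ↔ B) = 1 ↔ 2/3 = 2/3
((C → A) ↔ (A ↔ C)) → ((B → (A ↔ C)) ↔ (C ↔ B)) = 1 → 2/3 = 2/3
C ↔ C = 1/3 ↔ 1/3 = 1
C ↔ A = 1/3 ↔ 1/6 = 5/6
(C ↔ C) ↔ (C ↔ A) = 1 ↔ 5/6 = 5/6
C ↔ ((C ↔ C) ↔ (C ↔ A)) = 1/3 ↔ 5/6 = 1/2
¬(C ↔ ((C ↔ C) ↔ (C ↔ A))) = ¬1/2 = 1/2
(((C → A) ↔ (A ↔ C)) → ((B → (A ↔ C)) ↔ (C ↔ B))) → ¬(C ↔ ((C ↔ C) ↔ (C ↔ A))) = 2/3 → 1/2 = 5/6
¬((((C → A) ↔ (A ↔ C)) → ((B → (A ↔ C)) ↔ (C ↔ B))) → ¬(C ↔ ((C ↔ C) ↔ (C ↔ A)))) = ¬5/6 = 1/6
¬¬((((C → A) ↔ (A ↔ C)) → ((B → (A ↔ C)) ↔ (C ↔ B))) → ¬(C ↔ ((C ↔ C) ↔ (C ↔ A)))) = ¬1/6 = 5/6

5/6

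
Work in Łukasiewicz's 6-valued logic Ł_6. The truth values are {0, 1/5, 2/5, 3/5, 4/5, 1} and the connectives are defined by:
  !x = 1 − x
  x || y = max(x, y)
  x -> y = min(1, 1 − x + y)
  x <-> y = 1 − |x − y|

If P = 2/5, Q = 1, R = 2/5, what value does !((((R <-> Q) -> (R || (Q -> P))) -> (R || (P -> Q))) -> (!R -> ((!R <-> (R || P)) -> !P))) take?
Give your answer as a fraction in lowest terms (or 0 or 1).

0

R <-> Q = 2/5 <-> 1 = 2/5
Q -> P = 1 -> 2/5 = 2/5
R || (Q -> P) = 2/5 || 2/5 = 2/5
(R <-> Q) -> (R || (Q -> P)) = 2/5 -> 2/5 = 1
P -> Q = 2/5 -> 1 = 1
R || (P -> Q) = 2/5 || 1 = 1
((R <-> Q) -> (R || (Q -> P))) -> (R || (P -> Q)) = 1 -> 1 = 1
!R = !2/5 = 3/5
!R = !2/5 = 3/5
R || P = 2/5 || 2/5 = 2/5
!R <-> (R || P) = 3/5 <-> 2/5 = 4/5
!P = !2/5 = 3/5
(!R <-> (R || P)) -> !P = 4/5 -> 3/5 = 4/5
!R -> ((!R <-> (R || P)) -> !P) = 3/5 -> 4/5 = 1
(((R <-> Q) -> (R || (Q -> P))) -> (R || (P -> Q))) -> (!R -> ((!R <-> (R || P)) -> !P)) = 1 -> 1 = 1
!((((R <-> Q) -> (R || (Q -> P))) -> (R || (P -> Q))) -> (!R -> ((!R <-> (R || P)) -> !P))) = !1 = 0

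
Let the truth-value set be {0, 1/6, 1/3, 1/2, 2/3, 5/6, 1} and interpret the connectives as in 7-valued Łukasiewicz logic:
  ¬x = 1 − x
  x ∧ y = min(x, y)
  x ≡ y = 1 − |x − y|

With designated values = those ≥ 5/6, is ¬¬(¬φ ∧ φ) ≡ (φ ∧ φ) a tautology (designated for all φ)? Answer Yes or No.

No

Counterexample: take φ = 2/3.
¬φ = ¬2/3 = 1/3
¬φ ∧ φ = 1/3 ∧ 2/3 = 1/3
¬(¬φ ∧ φ) = ¬1/3 = 2/3
¬¬(¬φ ∧ φ) = ¬2/3 = 1/3
φ ∧ φ = 2/3 ∧ 2/3 = 2/3
¬¬(¬φ ∧ φ) ≡ (φ ∧ φ) = 1/3 ≡ 2/3 = 2/3
This gives 2/3, which is below 5/6.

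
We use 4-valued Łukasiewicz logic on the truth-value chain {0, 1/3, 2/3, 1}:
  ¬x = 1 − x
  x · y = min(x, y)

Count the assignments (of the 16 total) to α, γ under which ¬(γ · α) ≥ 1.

α = 0, γ = 0 ↦ 1  ≥
α = 0, γ = 1/3 ↦ 1  ≥
α = 0, γ = 2/3 ↦ 1  ≥
α = 0, γ = 1 ↦ 1  ≥
α = 1/3, γ = 0 ↦ 1  ≥
α = 1/3, γ = 1/3 ↦ 2/3  <
α = 1/3, γ = 2/3 ↦ 2/3  <
α = 1/3, γ = 1 ↦ 2/3  <
α = 2/3, γ = 0 ↦ 1  ≥
α = 2/3, γ = 1/3 ↦ 2/3  <
α = 2/3, γ = 2/3 ↦ 1/3  <
α = 2/3, γ = 1 ↦ 1/3  <
α = 1, γ = 0 ↦ 1  ≥
α = 1, γ = 1/3 ↦ 2/3  <
α = 1, γ = 2/3 ↦ 1/3  <
α = 1, γ = 1 ↦ 0  <
So 7 of the 16 assignments meet the threshold.

7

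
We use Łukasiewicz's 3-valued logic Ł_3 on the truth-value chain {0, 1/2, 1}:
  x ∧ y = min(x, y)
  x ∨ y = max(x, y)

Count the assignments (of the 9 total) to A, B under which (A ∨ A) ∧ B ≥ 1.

A = 0, B = 0 ↦ 0  <
A = 0, B = 1/2 ↦ 0  <
A = 0, B = 1 ↦ 0  <
A = 1/2, B = 0 ↦ 0  <
A = 1/2, B = 1/2 ↦ 1/2  <
A = 1/2, B = 1 ↦ 1/2  <
A = 1, B = 0 ↦ 0  <
A = 1, B = 1/2 ↦ 1/2  <
A = 1, B = 1 ↦ 1  ≥
So 1 of the 9 assignments meets the threshold.

1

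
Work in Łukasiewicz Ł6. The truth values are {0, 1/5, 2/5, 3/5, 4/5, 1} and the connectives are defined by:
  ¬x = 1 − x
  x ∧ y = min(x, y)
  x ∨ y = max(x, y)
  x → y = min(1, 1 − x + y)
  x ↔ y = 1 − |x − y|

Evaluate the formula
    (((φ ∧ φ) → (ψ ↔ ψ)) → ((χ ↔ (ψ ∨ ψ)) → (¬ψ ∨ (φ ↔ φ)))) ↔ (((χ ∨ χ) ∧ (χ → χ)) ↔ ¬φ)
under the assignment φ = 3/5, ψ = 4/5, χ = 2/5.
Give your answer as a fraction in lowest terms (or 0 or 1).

1

φ ∧ φ = 3/5 ∧ 3/5 = 3/5
ψ ↔ ψ = 4/5 ↔ 4/5 = 1
(φ ∧ φ) → (ψ ↔ ψ) = 3/5 → 1 = 1
ψ ∨ ψ = 4/5 ∨ 4/5 = 4/5
χ ↔ (ψ ∨ ψ) = 2/5 ↔ 4/5 = 3/5
¬ψ = ¬4/5 = 1/5
φ ↔ φ = 3/5 ↔ 3/5 = 1
¬ψ ∨ (φ ↔ φ) = 1/5 ∨ 1 = 1
(χ ↔ (ψ ∨ ψ)) → (¬ψ ∨ (φ ↔ φ)) = 3/5 → 1 = 1
((φ ∧ φ) → (ψ ↔ ψ)) → ((χ ↔ (ψ ∨ ψ)) → (¬ψ ∨ (φ ↔ φ))) = 1 → 1 = 1
χ ∨ χ = 2/5 ∨ 2/5 = 2/5
χ → χ = 2/5 → 2/5 = 1
(χ ∨ χ) ∧ (χ → χ) = 2/5 ∧ 1 = 2/5
¬φ = ¬3/5 = 2/5
((χ ∨ χ) ∧ (χ → χ)) ↔ ¬φ = 2/5 ↔ 2/5 = 1
(((φ ∧ φ) → (ψ ↔ ψ)) → ((χ ↔ (ψ ∨ ψ)) → (¬ψ ∨ (φ ↔ φ)))) ↔ (((χ ∨ χ) ∧ (χ → χ)) ↔ ¬φ) = 1 ↔ 1 = 1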